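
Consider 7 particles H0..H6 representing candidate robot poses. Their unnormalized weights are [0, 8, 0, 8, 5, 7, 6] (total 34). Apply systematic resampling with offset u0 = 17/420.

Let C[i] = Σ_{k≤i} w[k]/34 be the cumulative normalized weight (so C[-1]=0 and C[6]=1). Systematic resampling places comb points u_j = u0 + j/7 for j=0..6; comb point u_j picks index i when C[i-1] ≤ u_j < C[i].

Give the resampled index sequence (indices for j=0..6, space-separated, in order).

1 1 3 3 4 5 6

C = [0, 4/17, 4/17, 8/17, 21/34, 14/17, 1]
j=0: u_0=17/420 ∈ [0, 4/17) → index 1
j=1: u_1=11/60 ∈ [0, 4/17) → index 1
j=2: u_2=137/420 ∈ [4/17, 8/17) → index 3
j=3: u_3=197/420 ∈ [4/17, 8/17) → index 3
j=4: u_4=257/420 ∈ [8/17, 21/34) → index 4
j=5: u_5=317/420 ∈ [21/34, 14/17) → index 5
j=6: u_6=377/420 ∈ [14/17, 1) → index 6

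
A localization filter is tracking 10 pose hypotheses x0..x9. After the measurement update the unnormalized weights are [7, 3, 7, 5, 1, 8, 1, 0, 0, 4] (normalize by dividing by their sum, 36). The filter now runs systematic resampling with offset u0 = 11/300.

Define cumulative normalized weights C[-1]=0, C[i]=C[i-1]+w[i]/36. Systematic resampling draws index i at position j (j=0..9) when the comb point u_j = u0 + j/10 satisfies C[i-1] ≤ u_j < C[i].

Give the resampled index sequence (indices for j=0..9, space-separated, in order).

0 0 1 2 2 3 4 5 5 9

C = [7/36, 5/18, 17/36, 11/18, 23/36, 31/36, 8/9, 8/9, 8/9, 1]
j=0: u_0=11/300 ∈ [0, 7/36) → index 0
j=1: u_1=41/300 ∈ [0, 7/36) → index 0
j=2: u_2=71/300 ∈ [7/36, 5/18) → index 1
j=3: u_3=101/300 ∈ [5/18, 17/36) → index 2
j=4: u_4=131/300 ∈ [5/18, 17/36) → index 2
j=5: u_5=161/300 ∈ [17/36, 11/18) → index 3
j=6: u_6=191/300 ∈ [11/18, 23/36) → index 4
j=7: u_7=221/300 ∈ [23/36, 31/36) → index 5
j=8: u_8=251/300 ∈ [23/36, 31/36) → index 5
j=9: u_9=281/300 ∈ [8/9, 1) → index 9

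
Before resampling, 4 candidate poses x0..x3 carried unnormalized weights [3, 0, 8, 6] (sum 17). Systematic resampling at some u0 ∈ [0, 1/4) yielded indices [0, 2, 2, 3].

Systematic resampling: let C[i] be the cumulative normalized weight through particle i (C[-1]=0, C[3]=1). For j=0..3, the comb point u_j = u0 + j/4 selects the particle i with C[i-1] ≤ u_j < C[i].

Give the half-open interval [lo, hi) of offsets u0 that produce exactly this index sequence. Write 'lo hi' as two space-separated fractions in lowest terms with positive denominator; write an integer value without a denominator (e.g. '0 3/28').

0 5/34

C = [3/17, 3/17, 11/17, 1]
j=0 picked index 0: u0 ∈ [0, 3/17)
j=1 picked index 2: u0 ∈ [-5/68, 27/68)
j=2 picked index 2: u0 ∈ [-11/34, 5/34)
j=3 picked index 3: u0 ∈ [-7/68, 1/4)
intersection: [0, 5/34)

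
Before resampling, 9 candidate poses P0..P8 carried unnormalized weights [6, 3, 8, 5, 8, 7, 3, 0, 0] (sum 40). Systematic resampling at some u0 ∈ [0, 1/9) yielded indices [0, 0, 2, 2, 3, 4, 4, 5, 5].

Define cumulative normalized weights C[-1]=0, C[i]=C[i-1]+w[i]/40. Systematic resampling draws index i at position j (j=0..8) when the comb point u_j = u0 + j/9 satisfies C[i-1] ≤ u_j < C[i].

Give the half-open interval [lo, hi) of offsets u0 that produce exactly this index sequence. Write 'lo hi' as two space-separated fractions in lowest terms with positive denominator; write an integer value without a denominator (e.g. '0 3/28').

C = [3/20, 9/40, 17/40, 11/20, 3/4, 37/40, 1, 1, 1]
j=0 picked index 0: u0 ∈ [0, 3/20)
j=1 picked index 0: u0 ∈ [-1/9, 7/180)
j=2 picked index 2: u0 ∈ [1/360, 73/360)
j=3 picked index 2: u0 ∈ [-13/120, 11/120)
j=4 picked index 3: u0 ∈ [-7/360, 19/180)
j=5 picked index 4: u0 ∈ [-1/180, 7/36)
j=6 picked index 4: u0 ∈ [-7/60, 1/12)
j=7 picked index 5: u0 ∈ [-1/36, 53/360)
j=8 picked index 5: u0 ∈ [-5/36, 13/360)
intersection: [1/360, 13/360)

1/360 13/360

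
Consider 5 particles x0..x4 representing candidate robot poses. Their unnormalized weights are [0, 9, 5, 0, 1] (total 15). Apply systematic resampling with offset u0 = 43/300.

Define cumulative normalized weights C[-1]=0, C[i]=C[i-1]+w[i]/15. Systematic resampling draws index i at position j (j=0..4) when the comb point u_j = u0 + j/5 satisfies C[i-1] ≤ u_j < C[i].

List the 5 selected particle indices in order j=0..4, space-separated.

1 1 1 2 4

C = [0, 3/5, 14/15, 14/15, 1]
j=0: u_0=43/300 ∈ [0, 3/5) → index 1
j=1: u_1=103/300 ∈ [0, 3/5) → index 1
j=2: u_2=163/300 ∈ [0, 3/5) → index 1
j=3: u_3=223/300 ∈ [3/5, 14/15) → index 2
j=4: u_4=283/300 ∈ [14/15, 1) → index 4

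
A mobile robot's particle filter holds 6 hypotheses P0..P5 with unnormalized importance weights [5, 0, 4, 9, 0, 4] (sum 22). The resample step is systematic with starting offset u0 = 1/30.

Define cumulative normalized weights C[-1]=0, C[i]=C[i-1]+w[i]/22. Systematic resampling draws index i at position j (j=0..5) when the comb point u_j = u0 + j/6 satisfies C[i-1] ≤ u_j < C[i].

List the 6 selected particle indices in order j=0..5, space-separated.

0 0 2 3 3 5

C = [5/22, 5/22, 9/22, 9/11, 9/11, 1]
j=0: u_0=1/30 ∈ [0, 5/22) → index 0
j=1: u_1=1/5 ∈ [0, 5/22) → index 0
j=2: u_2=11/30 ∈ [5/22, 9/22) → index 2
j=3: u_3=8/15 ∈ [9/22, 9/11) → index 3
j=4: u_4=7/10 ∈ [9/22, 9/11) → index 3
j=5: u_5=13/15 ∈ [9/11, 1) → index 5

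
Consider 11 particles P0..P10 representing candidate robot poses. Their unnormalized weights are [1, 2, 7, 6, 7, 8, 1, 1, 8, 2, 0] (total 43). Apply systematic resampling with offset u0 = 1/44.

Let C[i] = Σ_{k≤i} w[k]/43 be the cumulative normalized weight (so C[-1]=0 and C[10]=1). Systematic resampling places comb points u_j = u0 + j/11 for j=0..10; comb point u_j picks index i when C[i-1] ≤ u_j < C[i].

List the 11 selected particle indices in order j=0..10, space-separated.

C = [1/43, 3/43, 10/43, 16/43, 23/43, 31/43, 32/43, 33/43, 41/43, 1, 1]
j=0: u_0=1/44 ∈ [0, 1/43) → index 0
j=1: u_1=5/44 ∈ [3/43, 10/43) → index 2
j=2: u_2=9/44 ∈ [3/43, 10/43) → index 2
j=3: u_3=13/44 ∈ [10/43, 16/43) → index 3
j=4: u_4=17/44 ∈ [16/43, 23/43) → index 4
j=5: u_5=21/44 ∈ [16/43, 23/43) → index 4
j=6: u_6=25/44 ∈ [23/43, 31/43) → index 5
j=7: u_7=29/44 ∈ [23/43, 31/43) → index 5
j=8: u_8=3/4 ∈ [32/43, 33/43) → index 7
j=9: u_9=37/44 ∈ [33/43, 41/43) → index 8
j=10: u_10=41/44 ∈ [33/43, 41/43) → index 8

0 2 2 3 4 4 5 5 7 8 8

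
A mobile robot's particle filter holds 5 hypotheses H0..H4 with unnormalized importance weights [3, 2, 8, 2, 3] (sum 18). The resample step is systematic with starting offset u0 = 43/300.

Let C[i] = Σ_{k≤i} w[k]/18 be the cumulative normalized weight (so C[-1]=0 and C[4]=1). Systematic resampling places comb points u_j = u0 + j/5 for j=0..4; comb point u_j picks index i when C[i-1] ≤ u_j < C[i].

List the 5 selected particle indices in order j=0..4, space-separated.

C = [1/6, 5/18, 13/18, 5/6, 1]
j=0: u_0=43/300 ∈ [0, 1/6) → index 0
j=1: u_1=103/300 ∈ [5/18, 13/18) → index 2
j=2: u_2=163/300 ∈ [5/18, 13/18) → index 2
j=3: u_3=223/300 ∈ [13/18, 5/6) → index 3
j=4: u_4=283/300 ∈ [5/6, 1) → index 4

0 2 2 3 4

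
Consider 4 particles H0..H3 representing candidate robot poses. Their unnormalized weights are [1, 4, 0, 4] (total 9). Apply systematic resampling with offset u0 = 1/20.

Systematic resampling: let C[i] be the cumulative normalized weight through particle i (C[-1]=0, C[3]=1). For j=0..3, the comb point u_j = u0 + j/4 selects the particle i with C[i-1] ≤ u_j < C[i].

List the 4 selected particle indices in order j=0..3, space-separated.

C = [1/9, 5/9, 5/9, 1]
j=0: u_0=1/20 ∈ [0, 1/9) → index 0
j=1: u_1=3/10 ∈ [1/9, 5/9) → index 1
j=2: u_2=11/20 ∈ [1/9, 5/9) → index 1
j=3: u_3=4/5 ∈ [5/9, 1) → index 3

0 1 1 3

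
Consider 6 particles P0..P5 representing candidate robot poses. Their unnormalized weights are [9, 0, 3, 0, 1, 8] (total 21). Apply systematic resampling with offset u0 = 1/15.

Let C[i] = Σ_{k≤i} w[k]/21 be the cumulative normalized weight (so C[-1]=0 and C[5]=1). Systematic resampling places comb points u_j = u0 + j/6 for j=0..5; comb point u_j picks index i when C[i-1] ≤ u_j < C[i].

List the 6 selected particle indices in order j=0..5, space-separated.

0 0 0 2 5 5

C = [3/7, 3/7, 4/7, 4/7, 13/21, 1]
j=0: u_0=1/15 ∈ [0, 3/7) → index 0
j=1: u_1=7/30 ∈ [0, 3/7) → index 0
j=2: u_2=2/5 ∈ [0, 3/7) → index 0
j=3: u_3=17/30 ∈ [3/7, 4/7) → index 2
j=4: u_4=11/15 ∈ [13/21, 1) → index 5
j=5: u_5=9/10 ∈ [13/21, 1) → index 5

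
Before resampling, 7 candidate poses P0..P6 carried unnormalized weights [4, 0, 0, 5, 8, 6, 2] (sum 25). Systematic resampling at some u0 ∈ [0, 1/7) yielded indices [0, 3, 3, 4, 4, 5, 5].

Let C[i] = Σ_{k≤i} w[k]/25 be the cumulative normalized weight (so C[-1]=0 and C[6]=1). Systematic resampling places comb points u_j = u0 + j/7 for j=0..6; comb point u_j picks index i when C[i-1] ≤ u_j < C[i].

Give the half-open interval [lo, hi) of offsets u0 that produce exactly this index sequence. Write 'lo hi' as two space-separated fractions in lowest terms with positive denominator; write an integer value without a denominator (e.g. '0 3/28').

C = [4/25, 4/25, 4/25, 9/25, 17/25, 23/25, 1]
j=0 picked index 0: u0 ∈ [0, 4/25)
j=1 picked index 3: u0 ∈ [3/175, 38/175)
j=2 picked index 3: u0 ∈ [-22/175, 13/175)
j=3 picked index 4: u0 ∈ [-12/175, 44/175)
j=4 picked index 4: u0 ∈ [-37/175, 19/175)
j=5 picked index 5: u0 ∈ [-6/175, 36/175)
j=6 picked index 5: u0 ∈ [-31/175, 11/175)
intersection: [3/175, 11/175)

3/175 11/175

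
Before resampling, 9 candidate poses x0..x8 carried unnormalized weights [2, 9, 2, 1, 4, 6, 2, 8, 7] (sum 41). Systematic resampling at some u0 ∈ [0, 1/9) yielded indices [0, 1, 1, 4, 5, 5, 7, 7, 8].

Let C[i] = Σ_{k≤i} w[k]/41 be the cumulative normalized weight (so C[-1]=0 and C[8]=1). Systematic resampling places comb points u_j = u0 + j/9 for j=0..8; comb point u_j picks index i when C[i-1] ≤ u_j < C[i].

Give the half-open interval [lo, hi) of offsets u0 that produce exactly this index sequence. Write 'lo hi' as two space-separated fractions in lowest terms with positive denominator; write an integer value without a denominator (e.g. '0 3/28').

C = [2/41, 11/41, 13/41, 14/41, 18/41, 24/41, 26/41, 34/41, 1]
j=0 picked index 0: u0 ∈ [0, 2/41)
j=1 picked index 1: u0 ∈ [-23/369, 58/369)
j=2 picked index 1: u0 ∈ [-64/369, 17/369)
j=3 picked index 4: u0 ∈ [1/123, 13/123)
j=4 picked index 5: u0 ∈ [-2/369, 52/369)
j=5 picked index 5: u0 ∈ [-43/369, 11/369)
j=6 picked index 7: u0 ∈ [-4/123, 20/123)
j=7 picked index 7: u0 ∈ [-53/369, 19/369)
j=8 picked index 8: u0 ∈ [-22/369, 1/9)
intersection: [1/123, 11/369)

1/123 11/369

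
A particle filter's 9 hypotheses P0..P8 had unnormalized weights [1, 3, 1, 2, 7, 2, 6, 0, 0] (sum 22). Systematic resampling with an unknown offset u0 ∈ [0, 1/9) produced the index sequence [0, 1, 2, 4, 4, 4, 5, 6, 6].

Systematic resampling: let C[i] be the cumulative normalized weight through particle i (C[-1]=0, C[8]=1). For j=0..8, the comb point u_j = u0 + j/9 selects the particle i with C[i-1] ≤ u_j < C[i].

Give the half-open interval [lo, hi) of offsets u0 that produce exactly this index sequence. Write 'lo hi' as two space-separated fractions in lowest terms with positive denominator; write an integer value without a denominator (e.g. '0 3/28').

0 1/198

C = [1/22, 2/11, 5/22, 7/22, 7/11, 8/11, 1, 1, 1]
j=0 picked index 0: u0 ∈ [0, 1/22)
j=1 picked index 1: u0 ∈ [-13/198, 7/99)
j=2 picked index 2: u0 ∈ [-4/99, 1/198)
j=3 picked index 4: u0 ∈ [-1/66, 10/33)
j=4 picked index 4: u0 ∈ [-25/198, 19/99)
j=5 picked index 4: u0 ∈ [-47/198, 8/99)
j=6 picked index 5: u0 ∈ [-1/33, 2/33)
j=7 picked index 6: u0 ∈ [-5/99, 2/9)
j=8 picked index 6: u0 ∈ [-16/99, 1/9)
intersection: [0, 1/198)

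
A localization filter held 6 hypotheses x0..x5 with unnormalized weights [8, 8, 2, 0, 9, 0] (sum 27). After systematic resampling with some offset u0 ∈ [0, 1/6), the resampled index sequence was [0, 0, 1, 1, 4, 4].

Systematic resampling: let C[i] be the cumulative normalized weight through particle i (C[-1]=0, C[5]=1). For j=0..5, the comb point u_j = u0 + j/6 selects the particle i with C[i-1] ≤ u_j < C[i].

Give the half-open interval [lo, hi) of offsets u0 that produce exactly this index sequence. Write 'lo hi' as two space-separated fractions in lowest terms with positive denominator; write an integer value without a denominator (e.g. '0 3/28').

C = [8/27, 16/27, 2/3, 2/3, 1, 1]
j=0 picked index 0: u0 ∈ [0, 8/27)
j=1 picked index 0: u0 ∈ [-1/6, 7/54)
j=2 picked index 1: u0 ∈ [-1/27, 7/27)
j=3 picked index 1: u0 ∈ [-11/54, 5/54)
j=4 picked index 4: u0 ∈ [0, 1/3)
j=5 picked index 4: u0 ∈ [-1/6, 1/6)
intersection: [0, 5/54)

0 5/54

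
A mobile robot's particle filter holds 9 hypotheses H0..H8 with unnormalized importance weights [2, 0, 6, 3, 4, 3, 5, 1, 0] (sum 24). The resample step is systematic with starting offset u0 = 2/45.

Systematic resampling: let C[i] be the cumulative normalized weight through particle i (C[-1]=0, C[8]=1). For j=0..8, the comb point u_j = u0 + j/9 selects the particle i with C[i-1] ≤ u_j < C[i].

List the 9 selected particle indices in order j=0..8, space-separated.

C = [1/12, 1/12, 1/3, 11/24, 5/8, 3/4, 23/24, 1, 1]
j=0: u_0=2/45 ∈ [0, 1/12) → index 0
j=1: u_1=7/45 ∈ [1/12, 1/3) → index 2
j=2: u_2=4/15 ∈ [1/12, 1/3) → index 2
j=3: u_3=17/45 ∈ [1/3, 11/24) → index 3
j=4: u_4=22/45 ∈ [11/24, 5/8) → index 4
j=5: u_5=3/5 ∈ [11/24, 5/8) → index 4
j=6: u_6=32/45 ∈ [5/8, 3/4) → index 5
j=7: u_7=37/45 ∈ [3/4, 23/24) → index 6
j=8: u_8=14/15 ∈ [3/4, 23/24) → index 6

0 2 2 3 4 4 5 6 6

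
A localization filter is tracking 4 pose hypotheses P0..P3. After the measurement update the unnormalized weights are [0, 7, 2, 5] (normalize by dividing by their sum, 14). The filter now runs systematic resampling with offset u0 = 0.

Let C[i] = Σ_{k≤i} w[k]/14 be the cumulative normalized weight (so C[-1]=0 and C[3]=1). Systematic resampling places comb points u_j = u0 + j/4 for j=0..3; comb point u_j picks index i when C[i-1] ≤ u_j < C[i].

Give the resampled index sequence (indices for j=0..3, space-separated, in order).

C = [0, 1/2, 9/14, 1]
j=0: u_0=0 ∈ [0, 1/2) → index 1
j=1: u_1=1/4 ∈ [0, 1/2) → index 1
j=2: u_2=1/2 ∈ [1/2, 9/14) → index 2
j=3: u_3=3/4 ∈ [9/14, 1) → index 3

1 1 2 3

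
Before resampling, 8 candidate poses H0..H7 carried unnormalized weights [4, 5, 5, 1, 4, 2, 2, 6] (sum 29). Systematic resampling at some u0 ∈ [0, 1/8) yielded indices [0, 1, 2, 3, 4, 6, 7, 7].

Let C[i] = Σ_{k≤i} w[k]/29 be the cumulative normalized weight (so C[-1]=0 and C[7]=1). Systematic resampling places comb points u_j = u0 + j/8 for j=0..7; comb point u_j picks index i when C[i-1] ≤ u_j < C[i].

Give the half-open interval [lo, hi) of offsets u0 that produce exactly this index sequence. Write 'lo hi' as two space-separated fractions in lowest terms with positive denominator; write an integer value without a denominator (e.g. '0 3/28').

C = [4/29, 9/29, 14/29, 15/29, 19/29, 21/29, 23/29, 1]
j=0 picked index 0: u0 ∈ [0, 4/29)
j=1 picked index 1: u0 ∈ [3/232, 43/232)
j=2 picked index 2: u0 ∈ [7/116, 27/116)
j=3 picked index 3: u0 ∈ [25/232, 33/232)
j=4 picked index 4: u0 ∈ [1/58, 9/58)
j=5 picked index 6: u0 ∈ [23/232, 39/232)
j=6 picked index 7: u0 ∈ [5/116, 1/4)
j=7 picked index 7: u0 ∈ [-19/232, 1/8)
intersection: [25/232, 1/8)

25/232 1/8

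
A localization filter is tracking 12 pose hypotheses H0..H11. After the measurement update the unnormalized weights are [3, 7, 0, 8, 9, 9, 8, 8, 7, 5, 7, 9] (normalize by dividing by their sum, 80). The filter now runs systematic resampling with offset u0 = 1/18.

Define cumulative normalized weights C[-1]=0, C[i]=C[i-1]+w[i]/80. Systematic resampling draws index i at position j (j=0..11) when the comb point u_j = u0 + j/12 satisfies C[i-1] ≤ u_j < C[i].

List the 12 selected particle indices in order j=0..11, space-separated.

1 3 3 4 5 6 7 7 8 10 11 11

C = [3/80, 1/8, 1/8, 9/40, 27/80, 9/20, 11/20, 13/20, 59/80, 4/5, 71/80, 1]
j=0: u_0=1/18 ∈ [3/80, 1/8) → index 1
j=1: u_1=5/36 ∈ [1/8, 9/40) → index 3
j=2: u_2=2/9 ∈ [1/8, 9/40) → index 3
j=3: u_3=11/36 ∈ [9/40, 27/80) → index 4
j=4: u_4=7/18 ∈ [27/80, 9/20) → index 5
j=5: u_5=17/36 ∈ [9/20, 11/20) → index 6
j=6: u_6=5/9 ∈ [11/20, 13/20) → index 7
j=7: u_7=23/36 ∈ [11/20, 13/20) → index 7
j=8: u_8=13/18 ∈ [13/20, 59/80) → index 8
j=9: u_9=29/36 ∈ [4/5, 71/80) → index 10
j=10: u_10=8/9 ∈ [71/80, 1) → index 11
j=11: u_11=35/36 ∈ [71/80, 1) → index 11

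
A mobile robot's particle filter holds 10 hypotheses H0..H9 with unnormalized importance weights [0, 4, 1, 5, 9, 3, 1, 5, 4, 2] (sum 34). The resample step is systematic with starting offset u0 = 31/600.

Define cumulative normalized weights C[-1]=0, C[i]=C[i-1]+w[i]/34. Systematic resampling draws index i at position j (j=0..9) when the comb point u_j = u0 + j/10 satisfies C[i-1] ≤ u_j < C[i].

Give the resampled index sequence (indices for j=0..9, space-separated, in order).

1 3 3 4 4 4 6 7 8 9

C = [0, 2/17, 5/34, 5/17, 19/34, 11/17, 23/34, 14/17, 16/17, 1]
j=0: u_0=31/600 ∈ [0, 2/17) → index 1
j=1: u_1=91/600 ∈ [5/34, 5/17) → index 3
j=2: u_2=151/600 ∈ [5/34, 5/17) → index 3
j=3: u_3=211/600 ∈ [5/17, 19/34) → index 4
j=4: u_4=271/600 ∈ [5/17, 19/34) → index 4
j=5: u_5=331/600 ∈ [5/17, 19/34) → index 4
j=6: u_6=391/600 ∈ [11/17, 23/34) → index 6
j=7: u_7=451/600 ∈ [23/34, 14/17) → index 7
j=8: u_8=511/600 ∈ [14/17, 16/17) → index 8
j=9: u_9=571/600 ∈ [16/17, 1) → index 9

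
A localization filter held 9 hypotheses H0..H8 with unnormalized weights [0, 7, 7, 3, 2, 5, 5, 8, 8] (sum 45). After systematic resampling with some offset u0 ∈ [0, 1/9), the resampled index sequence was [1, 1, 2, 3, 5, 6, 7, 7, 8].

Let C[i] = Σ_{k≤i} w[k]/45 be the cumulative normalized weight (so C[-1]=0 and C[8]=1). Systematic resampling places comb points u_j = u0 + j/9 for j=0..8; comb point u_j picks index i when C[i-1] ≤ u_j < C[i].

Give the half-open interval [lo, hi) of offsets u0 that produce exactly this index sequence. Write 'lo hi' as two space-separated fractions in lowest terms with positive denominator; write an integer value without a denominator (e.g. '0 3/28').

0 2/45

C = [0, 7/45, 14/45, 17/45, 19/45, 8/15, 29/45, 37/45, 1]
j=0 picked index 1: u0 ∈ [0, 7/45)
j=1 picked index 1: u0 ∈ [-1/9, 2/45)
j=2 picked index 2: u0 ∈ [-1/15, 4/45)
j=3 picked index 3: u0 ∈ [-1/45, 2/45)
j=4 picked index 5: u0 ∈ [-1/45, 4/45)
j=5 picked index 6: u0 ∈ [-1/45, 4/45)
j=6 picked index 7: u0 ∈ [-1/45, 7/45)
j=7 picked index 7: u0 ∈ [-2/15, 2/45)
j=8 picked index 8: u0 ∈ [-1/15, 1/9)
intersection: [0, 2/45)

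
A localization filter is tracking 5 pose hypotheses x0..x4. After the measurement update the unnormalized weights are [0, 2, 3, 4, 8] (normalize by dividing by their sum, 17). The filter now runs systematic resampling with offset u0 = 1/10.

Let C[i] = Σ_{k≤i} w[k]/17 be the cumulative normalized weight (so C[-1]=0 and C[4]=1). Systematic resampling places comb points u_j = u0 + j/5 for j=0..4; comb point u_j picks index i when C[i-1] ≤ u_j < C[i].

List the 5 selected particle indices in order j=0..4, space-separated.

1 3 3 4 4

C = [0, 2/17, 5/17, 9/17, 1]
j=0: u_0=1/10 ∈ [0, 2/17) → index 1
j=1: u_1=3/10 ∈ [5/17, 9/17) → index 3
j=2: u_2=1/2 ∈ [5/17, 9/17) → index 3
j=3: u_3=7/10 ∈ [9/17, 1) → index 4
j=4: u_4=9/10 ∈ [9/17, 1) → index 4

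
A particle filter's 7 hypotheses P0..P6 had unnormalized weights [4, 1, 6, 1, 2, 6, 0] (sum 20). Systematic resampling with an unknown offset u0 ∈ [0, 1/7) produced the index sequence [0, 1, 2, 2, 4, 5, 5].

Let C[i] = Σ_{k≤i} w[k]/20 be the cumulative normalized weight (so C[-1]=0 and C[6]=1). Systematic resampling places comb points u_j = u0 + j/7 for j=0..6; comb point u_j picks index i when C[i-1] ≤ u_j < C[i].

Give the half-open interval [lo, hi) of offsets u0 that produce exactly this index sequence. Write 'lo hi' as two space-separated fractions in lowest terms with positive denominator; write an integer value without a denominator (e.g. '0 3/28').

2/35 3/28

C = [1/5, 1/4, 11/20, 3/5, 7/10, 1, 1]
j=0 picked index 0: u0 ∈ [0, 1/5)
j=1 picked index 1: u0 ∈ [2/35, 3/28)
j=2 picked index 2: u0 ∈ [-1/28, 37/140)
j=3 picked index 2: u0 ∈ [-5/28, 17/140)
j=4 picked index 4: u0 ∈ [1/35, 9/70)
j=5 picked index 5: u0 ∈ [-1/70, 2/7)
j=6 picked index 5: u0 ∈ [-11/70, 1/7)
intersection: [2/35, 3/28)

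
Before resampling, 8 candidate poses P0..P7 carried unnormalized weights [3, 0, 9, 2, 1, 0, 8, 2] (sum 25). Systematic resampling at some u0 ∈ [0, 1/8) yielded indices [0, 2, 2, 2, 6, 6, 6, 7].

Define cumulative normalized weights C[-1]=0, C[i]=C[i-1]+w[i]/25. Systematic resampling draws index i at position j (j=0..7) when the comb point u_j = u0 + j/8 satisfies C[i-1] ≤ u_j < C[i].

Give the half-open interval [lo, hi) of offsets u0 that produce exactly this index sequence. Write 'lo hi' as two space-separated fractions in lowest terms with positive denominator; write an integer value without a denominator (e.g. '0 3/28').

C = [3/25, 3/25, 12/25, 14/25, 3/5, 3/5, 23/25, 1]
j=0 picked index 0: u0 ∈ [0, 3/25)
j=1 picked index 2: u0 ∈ [-1/200, 71/200)
j=2 picked index 2: u0 ∈ [-13/100, 23/100)
j=3 picked index 2: u0 ∈ [-51/200, 21/200)
j=4 picked index 6: u0 ∈ [1/10, 21/50)
j=5 picked index 6: u0 ∈ [-1/40, 59/200)
j=6 picked index 6: u0 ∈ [-3/20, 17/100)
j=7 picked index 7: u0 ∈ [9/200, 1/8)
intersection: [1/10, 21/200)

1/10 21/200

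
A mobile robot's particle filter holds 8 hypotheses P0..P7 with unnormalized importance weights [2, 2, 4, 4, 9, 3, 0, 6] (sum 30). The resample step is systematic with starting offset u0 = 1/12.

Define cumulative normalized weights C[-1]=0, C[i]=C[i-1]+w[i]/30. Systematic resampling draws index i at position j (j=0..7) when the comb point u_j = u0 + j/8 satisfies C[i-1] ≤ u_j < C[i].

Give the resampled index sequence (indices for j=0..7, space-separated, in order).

1 2 3 4 4 5 7 7

C = [1/15, 2/15, 4/15, 2/5, 7/10, 4/5, 4/5, 1]
j=0: u_0=1/12 ∈ [1/15, 2/15) → index 1
j=1: u_1=5/24 ∈ [2/15, 4/15) → index 2
j=2: u_2=1/3 ∈ [4/15, 2/5) → index 3
j=3: u_3=11/24 ∈ [2/5, 7/10) → index 4
j=4: u_4=7/12 ∈ [2/5, 7/10) → index 4
j=5: u_5=17/24 ∈ [7/10, 4/5) → index 5
j=6: u_6=5/6 ∈ [4/5, 1) → index 7
j=7: u_7=23/24 ∈ [4/5, 1) → index 7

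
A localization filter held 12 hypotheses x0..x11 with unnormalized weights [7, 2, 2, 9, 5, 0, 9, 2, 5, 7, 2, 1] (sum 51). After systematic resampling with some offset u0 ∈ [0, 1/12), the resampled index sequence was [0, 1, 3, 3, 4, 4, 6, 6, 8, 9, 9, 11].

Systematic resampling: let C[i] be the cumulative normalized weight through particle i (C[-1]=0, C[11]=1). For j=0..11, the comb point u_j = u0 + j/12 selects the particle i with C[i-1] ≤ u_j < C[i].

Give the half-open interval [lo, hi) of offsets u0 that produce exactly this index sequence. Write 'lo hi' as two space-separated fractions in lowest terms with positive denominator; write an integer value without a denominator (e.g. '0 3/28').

C = [7/51, 3/17, 11/51, 20/51, 25/51, 25/51, 2/3, 12/17, 41/51, 16/17, 50/51, 1]
j=0 picked index 0: u0 ∈ [0, 7/51)
j=1 picked index 1: u0 ∈ [11/204, 19/204)
j=2 picked index 3: u0 ∈ [5/102, 23/102)
j=3 picked index 3: u0 ∈ [-7/204, 29/204)
j=4 picked index 4: u0 ∈ [1/17, 8/51)
j=5 picked index 4: u0 ∈ [-5/204, 5/68)
j=6 picked index 6: u0 ∈ [-1/102, 1/6)
j=7 picked index 6: u0 ∈ [-19/204, 1/12)
j=8 picked index 8: u0 ∈ [2/51, 7/51)
j=9 picked index 9: u0 ∈ [11/204, 13/68)
j=10 picked index 9: u0 ∈ [-1/34, 11/102)
j=11 picked index 11: u0 ∈ [13/204, 1/12)
intersection: [13/204, 5/68)

13/204 5/68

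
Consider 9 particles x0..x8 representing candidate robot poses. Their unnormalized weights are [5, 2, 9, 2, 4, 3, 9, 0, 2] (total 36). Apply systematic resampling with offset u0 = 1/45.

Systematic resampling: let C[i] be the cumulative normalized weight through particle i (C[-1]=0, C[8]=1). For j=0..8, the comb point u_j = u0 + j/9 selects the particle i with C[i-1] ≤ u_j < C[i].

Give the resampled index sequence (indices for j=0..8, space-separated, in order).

0 0 2 2 3 4 5 6 6

C = [5/36, 7/36, 4/9, 1/2, 11/18, 25/36, 17/18, 17/18, 1]
j=0: u_0=1/45 ∈ [0, 5/36) → index 0
j=1: u_1=2/15 ∈ [0, 5/36) → index 0
j=2: u_2=11/45 ∈ [7/36, 4/9) → index 2
j=3: u_3=16/45 ∈ [7/36, 4/9) → index 2
j=4: u_4=7/15 ∈ [4/9, 1/2) → index 3
j=5: u_5=26/45 ∈ [1/2, 11/18) → index 4
j=6: u_6=31/45 ∈ [11/18, 25/36) → index 5
j=7: u_7=4/5 ∈ [25/36, 17/18) → index 6
j=8: u_8=41/45 ∈ [25/36, 17/18) → index 6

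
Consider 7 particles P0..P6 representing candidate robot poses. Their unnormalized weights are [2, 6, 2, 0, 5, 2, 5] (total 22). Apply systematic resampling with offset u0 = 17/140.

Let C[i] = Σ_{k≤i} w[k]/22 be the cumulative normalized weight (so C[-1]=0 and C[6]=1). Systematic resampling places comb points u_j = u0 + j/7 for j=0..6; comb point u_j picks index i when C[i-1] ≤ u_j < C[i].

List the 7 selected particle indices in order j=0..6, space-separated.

1 1 2 4 5 6 6

C = [1/11, 4/11, 5/11, 5/11, 15/22, 17/22, 1]
j=0: u_0=17/140 ∈ [1/11, 4/11) → index 1
j=1: u_1=37/140 ∈ [1/11, 4/11) → index 1
j=2: u_2=57/140 ∈ [4/11, 5/11) → index 2
j=3: u_3=11/20 ∈ [5/11, 15/22) → index 4
j=4: u_4=97/140 ∈ [15/22, 17/22) → index 5
j=5: u_5=117/140 ∈ [17/22, 1) → index 6
j=6: u_6=137/140 ∈ [17/22, 1) → index 6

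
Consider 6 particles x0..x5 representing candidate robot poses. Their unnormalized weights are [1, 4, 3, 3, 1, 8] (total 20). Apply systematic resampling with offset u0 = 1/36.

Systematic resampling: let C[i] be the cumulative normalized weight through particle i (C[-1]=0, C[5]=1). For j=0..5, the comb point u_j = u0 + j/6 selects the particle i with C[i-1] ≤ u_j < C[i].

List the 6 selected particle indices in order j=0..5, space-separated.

C = [1/20, 1/4, 2/5, 11/20, 3/5, 1]
j=0: u_0=1/36 ∈ [0, 1/20) → index 0
j=1: u_1=7/36 ∈ [1/20, 1/4) → index 1
j=2: u_2=13/36 ∈ [1/4, 2/5) → index 2
j=3: u_3=19/36 ∈ [2/5, 11/20) → index 3
j=4: u_4=25/36 ∈ [3/5, 1) → index 5
j=5: u_5=31/36 ∈ [3/5, 1) → index 5

0 1 2 3 5 5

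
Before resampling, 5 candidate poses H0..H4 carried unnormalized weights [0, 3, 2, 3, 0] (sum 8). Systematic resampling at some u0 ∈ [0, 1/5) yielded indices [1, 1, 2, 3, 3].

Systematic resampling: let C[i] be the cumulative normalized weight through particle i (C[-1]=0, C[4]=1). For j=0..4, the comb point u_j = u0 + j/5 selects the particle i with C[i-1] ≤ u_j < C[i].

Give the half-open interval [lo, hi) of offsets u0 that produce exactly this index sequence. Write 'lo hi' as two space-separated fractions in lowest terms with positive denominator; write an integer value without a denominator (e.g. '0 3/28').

1/40 7/40

C = [0, 3/8, 5/8, 1, 1]
j=0 picked index 1: u0 ∈ [0, 3/8)
j=1 picked index 1: u0 ∈ [-1/5, 7/40)
j=2 picked index 2: u0 ∈ [-1/40, 9/40)
j=3 picked index 3: u0 ∈ [1/40, 2/5)
j=4 picked index 3: u0 ∈ [-7/40, 1/5)
intersection: [1/40, 7/40)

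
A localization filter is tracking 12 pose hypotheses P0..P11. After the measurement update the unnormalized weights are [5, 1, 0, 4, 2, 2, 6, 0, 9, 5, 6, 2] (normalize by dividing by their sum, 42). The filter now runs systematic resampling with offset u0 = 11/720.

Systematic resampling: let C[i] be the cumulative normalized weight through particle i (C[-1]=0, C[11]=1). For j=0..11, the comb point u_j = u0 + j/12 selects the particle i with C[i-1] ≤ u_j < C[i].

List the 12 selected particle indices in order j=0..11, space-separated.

0 0 3 4 6 6 8 8 8 9 10 10

C = [5/42, 1/7, 1/7, 5/21, 2/7, 1/3, 10/21, 10/21, 29/42, 17/21, 20/21, 1]
j=0: u_0=11/720 ∈ [0, 5/42) → index 0
j=1: u_1=71/720 ∈ [0, 5/42) → index 0
j=2: u_2=131/720 ∈ [1/7, 5/21) → index 3
j=3: u_3=191/720 ∈ [5/21, 2/7) → index 4
j=4: u_4=251/720 ∈ [1/3, 10/21) → index 6
j=5: u_5=311/720 ∈ [1/3, 10/21) → index 6
j=6: u_6=371/720 ∈ [10/21, 29/42) → index 8
j=7: u_7=431/720 ∈ [10/21, 29/42) → index 8
j=8: u_8=491/720 ∈ [10/21, 29/42) → index 8
j=9: u_9=551/720 ∈ [29/42, 17/21) → index 9
j=10: u_10=611/720 ∈ [17/21, 20/21) → index 10
j=11: u_11=671/720 ∈ [17/21, 20/21) → index 10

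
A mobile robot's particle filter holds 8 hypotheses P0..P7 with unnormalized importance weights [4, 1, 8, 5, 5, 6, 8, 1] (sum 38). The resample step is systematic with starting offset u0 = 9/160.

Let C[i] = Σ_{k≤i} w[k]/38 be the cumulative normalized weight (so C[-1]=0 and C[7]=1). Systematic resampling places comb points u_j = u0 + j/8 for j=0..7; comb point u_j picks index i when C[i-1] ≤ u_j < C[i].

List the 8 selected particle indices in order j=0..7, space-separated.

0 2 2 3 4 5 6 6

C = [2/19, 5/38, 13/38, 9/19, 23/38, 29/38, 37/38, 1]
j=0: u_0=9/160 ∈ [0, 2/19) → index 0
j=1: u_1=29/160 ∈ [5/38, 13/38) → index 2
j=2: u_2=49/160 ∈ [5/38, 13/38) → index 2
j=3: u_3=69/160 ∈ [13/38, 9/19) → index 3
j=4: u_4=89/160 ∈ [9/19, 23/38) → index 4
j=5: u_5=109/160 ∈ [23/38, 29/38) → index 5
j=6: u_6=129/160 ∈ [29/38, 37/38) → index 6
j=7: u_7=149/160 ∈ [29/38, 37/38) → index 6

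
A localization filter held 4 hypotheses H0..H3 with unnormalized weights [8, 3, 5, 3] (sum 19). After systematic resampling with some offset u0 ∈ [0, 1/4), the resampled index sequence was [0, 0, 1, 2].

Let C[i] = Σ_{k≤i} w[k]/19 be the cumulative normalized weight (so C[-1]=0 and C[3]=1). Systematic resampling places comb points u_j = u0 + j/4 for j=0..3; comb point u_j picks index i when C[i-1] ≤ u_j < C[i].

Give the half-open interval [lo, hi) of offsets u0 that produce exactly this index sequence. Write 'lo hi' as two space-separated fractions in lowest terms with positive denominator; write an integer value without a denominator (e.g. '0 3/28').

0 3/38

C = [8/19, 11/19, 16/19, 1]
j=0 picked index 0: u0 ∈ [0, 8/19)
j=1 picked index 0: u0 ∈ [-1/4, 13/76)
j=2 picked index 1: u0 ∈ [-3/38, 3/38)
j=3 picked index 2: u0 ∈ [-13/76, 7/76)
intersection: [0, 3/38)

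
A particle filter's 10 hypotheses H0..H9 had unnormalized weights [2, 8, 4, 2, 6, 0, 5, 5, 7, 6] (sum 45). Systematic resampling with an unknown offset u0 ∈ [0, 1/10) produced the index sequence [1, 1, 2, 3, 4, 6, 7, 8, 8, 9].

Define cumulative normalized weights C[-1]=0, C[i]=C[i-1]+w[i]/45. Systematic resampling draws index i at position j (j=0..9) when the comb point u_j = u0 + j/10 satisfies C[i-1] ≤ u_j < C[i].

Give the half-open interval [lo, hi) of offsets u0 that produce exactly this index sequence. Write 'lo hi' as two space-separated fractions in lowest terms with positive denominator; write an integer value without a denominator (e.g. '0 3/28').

C = [2/45, 2/9, 14/45, 16/45, 22/45, 22/45, 3/5, 32/45, 13/15, 1]
j=0 picked index 1: u0 ∈ [2/45, 2/9)
j=1 picked index 1: u0 ∈ [-1/18, 11/90)
j=2 picked index 2: u0 ∈ [1/45, 1/9)
j=3 picked index 3: u0 ∈ [1/90, 1/18)
j=4 picked index 4: u0 ∈ [-2/45, 4/45)
j=5 picked index 6: u0 ∈ [-1/90, 1/10)
j=6 picked index 7: u0 ∈ [0, 1/9)
j=7 picked index 8: u0 ∈ [1/90, 1/6)
j=8 picked index 8: u0 ∈ [-4/45, 1/15)
j=9 picked index 9: u0 ∈ [-1/30, 1/10)
intersection: [2/45, 1/18)

2/45 1/18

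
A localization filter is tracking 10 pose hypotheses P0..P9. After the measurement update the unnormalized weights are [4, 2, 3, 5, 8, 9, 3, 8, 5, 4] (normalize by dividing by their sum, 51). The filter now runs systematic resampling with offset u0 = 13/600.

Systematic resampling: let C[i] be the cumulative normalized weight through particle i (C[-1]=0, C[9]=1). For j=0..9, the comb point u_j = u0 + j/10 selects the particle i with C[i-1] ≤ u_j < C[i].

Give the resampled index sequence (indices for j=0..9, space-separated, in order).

0 2 3 4 4 5 6 7 7 9

C = [4/51, 2/17, 3/17, 14/51, 22/51, 31/51, 2/3, 14/17, 47/51, 1]
j=0: u_0=13/600 ∈ [0, 4/51) → index 0
j=1: u_1=73/600 ∈ [2/17, 3/17) → index 2
j=2: u_2=133/600 ∈ [3/17, 14/51) → index 3
j=3: u_3=193/600 ∈ [14/51, 22/51) → index 4
j=4: u_4=253/600 ∈ [14/51, 22/51) → index 4
j=5: u_5=313/600 ∈ [22/51, 31/51) → index 5
j=6: u_6=373/600 ∈ [31/51, 2/3) → index 6
j=7: u_7=433/600 ∈ [2/3, 14/17) → index 7
j=8: u_8=493/600 ∈ [2/3, 14/17) → index 7
j=9: u_9=553/600 ∈ [47/51, 1) → index 9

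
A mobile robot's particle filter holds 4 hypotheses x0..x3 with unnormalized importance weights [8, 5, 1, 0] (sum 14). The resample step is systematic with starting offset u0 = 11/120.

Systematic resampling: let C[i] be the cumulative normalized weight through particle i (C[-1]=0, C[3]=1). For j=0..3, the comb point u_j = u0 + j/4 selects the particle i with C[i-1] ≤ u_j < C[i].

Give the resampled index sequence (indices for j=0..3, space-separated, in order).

C = [4/7, 13/14, 1, 1]
j=0: u_0=11/120 ∈ [0, 4/7) → index 0
j=1: u_1=41/120 ∈ [0, 4/7) → index 0
j=2: u_2=71/120 ∈ [4/7, 13/14) → index 1
j=3: u_3=101/120 ∈ [4/7, 13/14) → index 1

0 0 1 1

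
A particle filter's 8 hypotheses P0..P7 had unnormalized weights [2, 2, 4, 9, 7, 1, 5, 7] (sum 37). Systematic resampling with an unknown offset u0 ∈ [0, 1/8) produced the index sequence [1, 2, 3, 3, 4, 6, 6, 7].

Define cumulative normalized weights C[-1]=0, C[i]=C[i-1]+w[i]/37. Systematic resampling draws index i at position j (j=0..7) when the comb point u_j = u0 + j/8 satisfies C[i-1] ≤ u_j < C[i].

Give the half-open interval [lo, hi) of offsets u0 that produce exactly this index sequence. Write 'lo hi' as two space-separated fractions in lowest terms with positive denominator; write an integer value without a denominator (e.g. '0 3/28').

C = [2/37, 4/37, 8/37, 17/37, 24/37, 25/37, 30/37, 1]
j=0 picked index 1: u0 ∈ [2/37, 4/37)
j=1 picked index 2: u0 ∈ [-5/296, 27/296)
j=2 picked index 3: u0 ∈ [-5/148, 31/148)
j=3 picked index 3: u0 ∈ [-47/296, 25/296)
j=4 picked index 4: u0 ∈ [-3/74, 11/74)
j=5 picked index 6: u0 ∈ [15/296, 55/296)
j=6 picked index 6: u0 ∈ [-11/148, 9/148)
j=7 picked index 7: u0 ∈ [-19/296, 1/8)
intersection: [2/37, 9/148)

2/37 9/148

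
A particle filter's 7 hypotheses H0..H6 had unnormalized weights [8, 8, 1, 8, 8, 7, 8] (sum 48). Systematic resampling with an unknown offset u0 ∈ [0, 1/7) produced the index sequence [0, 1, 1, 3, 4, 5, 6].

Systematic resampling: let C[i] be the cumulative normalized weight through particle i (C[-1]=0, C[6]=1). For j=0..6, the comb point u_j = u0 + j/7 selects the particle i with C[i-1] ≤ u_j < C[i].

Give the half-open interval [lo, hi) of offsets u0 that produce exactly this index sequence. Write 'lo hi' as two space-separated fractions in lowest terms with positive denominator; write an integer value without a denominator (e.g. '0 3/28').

1/42 1/21

C = [1/6, 1/3, 17/48, 25/48, 11/16, 5/6, 1]
j=0 picked index 0: u0 ∈ [0, 1/6)
j=1 picked index 1: u0 ∈ [1/42, 4/21)
j=2 picked index 1: u0 ∈ [-5/42, 1/21)
j=3 picked index 3: u0 ∈ [-25/336, 31/336)
j=4 picked index 4: u0 ∈ [-17/336, 13/112)
j=5 picked index 5: u0 ∈ [-3/112, 5/42)
j=6 picked index 6: u0 ∈ [-1/42, 1/7)
intersection: [1/42, 1/21)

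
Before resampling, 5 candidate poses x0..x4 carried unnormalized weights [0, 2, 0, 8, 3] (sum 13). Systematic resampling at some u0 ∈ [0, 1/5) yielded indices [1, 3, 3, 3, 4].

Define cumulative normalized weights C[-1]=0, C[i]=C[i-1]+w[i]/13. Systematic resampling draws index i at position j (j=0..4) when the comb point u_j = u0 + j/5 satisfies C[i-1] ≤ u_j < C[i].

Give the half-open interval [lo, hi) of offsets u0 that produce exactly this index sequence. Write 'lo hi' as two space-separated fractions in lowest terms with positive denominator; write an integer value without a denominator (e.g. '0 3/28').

C = [0, 2/13, 2/13, 10/13, 1]
j=0 picked index 1: u0 ∈ [0, 2/13)
j=1 picked index 3: u0 ∈ [-3/65, 37/65)
j=2 picked index 3: u0 ∈ [-16/65, 24/65)
j=3 picked index 3: u0 ∈ [-29/65, 11/65)
j=4 picked index 4: u0 ∈ [-2/65, 1/5)
intersection: [0, 2/13)

0 2/13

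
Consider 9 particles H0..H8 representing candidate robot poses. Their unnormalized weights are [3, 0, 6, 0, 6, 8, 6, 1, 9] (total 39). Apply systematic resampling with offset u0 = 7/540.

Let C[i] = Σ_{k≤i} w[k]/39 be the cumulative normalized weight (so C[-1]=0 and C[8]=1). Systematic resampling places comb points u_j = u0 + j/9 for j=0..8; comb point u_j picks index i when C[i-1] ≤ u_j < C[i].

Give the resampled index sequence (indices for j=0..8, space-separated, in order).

0 2 4 4 5 5 6 8 8

C = [1/13, 1/13, 3/13, 3/13, 5/13, 23/39, 29/39, 10/13, 1]
j=0: u_0=7/540 ∈ [0, 1/13) → index 0
j=1: u_1=67/540 ∈ [1/13, 3/13) → index 2
j=2: u_2=127/540 ∈ [3/13, 5/13) → index 4
j=3: u_3=187/540 ∈ [3/13, 5/13) → index 4
j=4: u_4=247/540 ∈ [5/13, 23/39) → index 5
j=5: u_5=307/540 ∈ [5/13, 23/39) → index 5
j=6: u_6=367/540 ∈ [23/39, 29/39) → index 6
j=7: u_7=427/540 ∈ [10/13, 1) → index 8
j=8: u_8=487/540 ∈ [10/13, 1) → index 8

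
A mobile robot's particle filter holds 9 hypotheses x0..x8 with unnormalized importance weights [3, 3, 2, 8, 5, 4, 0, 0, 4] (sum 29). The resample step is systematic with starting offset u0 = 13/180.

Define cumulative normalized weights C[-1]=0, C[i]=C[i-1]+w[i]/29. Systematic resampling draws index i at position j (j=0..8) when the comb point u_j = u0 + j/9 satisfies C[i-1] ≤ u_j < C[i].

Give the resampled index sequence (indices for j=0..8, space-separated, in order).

C = [3/29, 6/29, 8/29, 16/29, 21/29, 25/29, 25/29, 25/29, 1]
j=0: u_0=13/180 ∈ [0, 3/29) → index 0
j=1: u_1=11/60 ∈ [3/29, 6/29) → index 1
j=2: u_2=53/180 ∈ [8/29, 16/29) → index 3
j=3: u_3=73/180 ∈ [8/29, 16/29) → index 3
j=4: u_4=31/60 ∈ [8/29, 16/29) → index 3
j=5: u_5=113/180 ∈ [16/29, 21/29) → index 4
j=6: u_6=133/180 ∈ [21/29, 25/29) → index 5
j=7: u_7=17/20 ∈ [21/29, 25/29) → index 5
j=8: u_8=173/180 ∈ [25/29, 1) → index 8

0 1 3 3 3 4 5 5 8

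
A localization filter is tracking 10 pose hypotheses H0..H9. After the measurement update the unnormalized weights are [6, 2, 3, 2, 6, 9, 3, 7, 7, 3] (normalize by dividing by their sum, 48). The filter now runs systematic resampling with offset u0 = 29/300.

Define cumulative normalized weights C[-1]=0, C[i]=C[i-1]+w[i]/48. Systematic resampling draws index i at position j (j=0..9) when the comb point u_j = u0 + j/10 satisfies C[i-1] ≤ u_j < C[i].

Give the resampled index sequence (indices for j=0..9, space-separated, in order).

C = [1/8, 1/6, 11/48, 13/48, 19/48, 7/12, 31/48, 19/24, 15/16, 1]
j=0: u_0=29/300 ∈ [0, 1/8) → index 0
j=1: u_1=59/300 ∈ [1/6, 11/48) → index 2
j=2: u_2=89/300 ∈ [13/48, 19/48) → index 4
j=3: u_3=119/300 ∈ [19/48, 7/12) → index 5
j=4: u_4=149/300 ∈ [19/48, 7/12) → index 5
j=5: u_5=179/300 ∈ [7/12, 31/48) → index 6
j=6: u_6=209/300 ∈ [31/48, 19/24) → index 7
j=7: u_7=239/300 ∈ [19/24, 15/16) → index 8
j=8: u_8=269/300 ∈ [19/24, 15/16) → index 8
j=9: u_9=299/300 ∈ [15/16, 1) → index 9

0 2 4 5 5 6 7 8 8 9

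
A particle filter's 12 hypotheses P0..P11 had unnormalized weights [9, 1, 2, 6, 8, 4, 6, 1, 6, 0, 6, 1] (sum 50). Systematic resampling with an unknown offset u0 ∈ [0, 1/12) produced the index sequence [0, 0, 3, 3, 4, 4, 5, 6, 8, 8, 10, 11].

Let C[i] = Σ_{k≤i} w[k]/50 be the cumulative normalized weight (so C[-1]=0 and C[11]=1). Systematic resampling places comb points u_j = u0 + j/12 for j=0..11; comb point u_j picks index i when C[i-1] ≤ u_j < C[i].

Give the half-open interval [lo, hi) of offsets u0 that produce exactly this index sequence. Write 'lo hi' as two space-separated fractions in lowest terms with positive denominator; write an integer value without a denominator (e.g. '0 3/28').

11/150 1/12

C = [9/50, 1/5, 6/25, 9/25, 13/25, 3/5, 18/25, 37/50, 43/50, 43/50, 49/50, 1]
j=0 picked index 0: u0 ∈ [0, 9/50)
j=1 picked index 0: u0 ∈ [-1/12, 29/300)
j=2 picked index 3: u0 ∈ [11/150, 29/150)
j=3 picked index 3: u0 ∈ [-1/100, 11/100)
j=4 picked index 4: u0 ∈ [2/75, 14/75)
j=5 picked index 4: u0 ∈ [-17/300, 31/300)
j=6 picked index 5: u0 ∈ [1/50, 1/10)
j=7 picked index 6: u0 ∈ [1/60, 41/300)
j=8 picked index 8: u0 ∈ [11/150, 29/150)
j=9 picked index 8: u0 ∈ [-1/100, 11/100)
j=10 picked index 10: u0 ∈ [2/75, 11/75)
j=11 picked index 11: u0 ∈ [19/300, 1/12)
intersection: [11/150, 1/12)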